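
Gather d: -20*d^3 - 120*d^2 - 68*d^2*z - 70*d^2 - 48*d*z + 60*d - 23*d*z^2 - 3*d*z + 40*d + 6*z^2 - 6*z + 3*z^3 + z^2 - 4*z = -20*d^3 + d^2*(-68*z - 190) + d*(-23*z^2 - 51*z + 100) + 3*z^3 + 7*z^2 - 10*z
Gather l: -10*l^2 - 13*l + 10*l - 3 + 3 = -10*l^2 - 3*l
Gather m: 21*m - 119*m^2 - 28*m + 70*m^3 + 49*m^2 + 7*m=70*m^3 - 70*m^2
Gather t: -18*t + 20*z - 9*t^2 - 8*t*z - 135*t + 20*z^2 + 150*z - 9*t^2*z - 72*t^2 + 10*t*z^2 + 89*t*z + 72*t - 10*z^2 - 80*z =t^2*(-9*z - 81) + t*(10*z^2 + 81*z - 81) + 10*z^2 + 90*z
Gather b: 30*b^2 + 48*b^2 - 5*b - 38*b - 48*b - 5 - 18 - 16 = 78*b^2 - 91*b - 39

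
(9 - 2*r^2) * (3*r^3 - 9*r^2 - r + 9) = -6*r^5 + 18*r^4 + 29*r^3 - 99*r^2 - 9*r + 81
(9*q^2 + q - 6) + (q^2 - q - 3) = 10*q^2 - 9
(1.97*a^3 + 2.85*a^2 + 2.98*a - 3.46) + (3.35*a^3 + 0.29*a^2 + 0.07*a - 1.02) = 5.32*a^3 + 3.14*a^2 + 3.05*a - 4.48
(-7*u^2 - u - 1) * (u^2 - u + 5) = -7*u^4 + 6*u^3 - 35*u^2 - 4*u - 5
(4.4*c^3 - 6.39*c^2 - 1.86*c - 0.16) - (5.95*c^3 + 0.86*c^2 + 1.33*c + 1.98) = -1.55*c^3 - 7.25*c^2 - 3.19*c - 2.14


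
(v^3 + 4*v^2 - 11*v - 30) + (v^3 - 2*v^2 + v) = 2*v^3 + 2*v^2 - 10*v - 30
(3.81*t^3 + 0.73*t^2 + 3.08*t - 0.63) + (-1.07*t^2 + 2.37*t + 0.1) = 3.81*t^3 - 0.34*t^2 + 5.45*t - 0.53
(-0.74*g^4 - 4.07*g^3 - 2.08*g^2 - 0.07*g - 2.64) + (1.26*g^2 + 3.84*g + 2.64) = -0.74*g^4 - 4.07*g^3 - 0.82*g^2 + 3.77*g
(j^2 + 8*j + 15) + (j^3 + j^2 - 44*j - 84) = j^3 + 2*j^2 - 36*j - 69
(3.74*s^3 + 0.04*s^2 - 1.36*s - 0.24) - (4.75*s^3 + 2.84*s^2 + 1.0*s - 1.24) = -1.01*s^3 - 2.8*s^2 - 2.36*s + 1.0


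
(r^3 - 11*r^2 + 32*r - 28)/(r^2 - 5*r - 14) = (r^2 - 4*r + 4)/(r + 2)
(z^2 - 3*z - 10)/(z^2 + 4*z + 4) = (z - 5)/(z + 2)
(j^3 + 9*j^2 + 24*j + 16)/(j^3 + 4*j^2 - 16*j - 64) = (j + 1)/(j - 4)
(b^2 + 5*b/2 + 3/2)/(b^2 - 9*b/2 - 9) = (b + 1)/(b - 6)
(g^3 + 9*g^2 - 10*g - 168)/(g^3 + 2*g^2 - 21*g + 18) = (g^2 + 3*g - 28)/(g^2 - 4*g + 3)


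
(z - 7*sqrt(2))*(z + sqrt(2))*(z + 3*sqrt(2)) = z^3 - 3*sqrt(2)*z^2 - 50*z - 42*sqrt(2)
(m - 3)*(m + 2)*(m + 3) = m^3 + 2*m^2 - 9*m - 18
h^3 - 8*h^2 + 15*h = h*(h - 5)*(h - 3)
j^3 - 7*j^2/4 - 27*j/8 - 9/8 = (j - 3)*(j + 1/2)*(j + 3/4)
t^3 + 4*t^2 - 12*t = t*(t - 2)*(t + 6)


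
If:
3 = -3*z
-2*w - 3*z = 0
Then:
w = 3/2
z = -1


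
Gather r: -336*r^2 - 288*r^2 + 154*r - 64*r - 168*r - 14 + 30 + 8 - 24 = -624*r^2 - 78*r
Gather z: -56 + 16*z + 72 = 16*z + 16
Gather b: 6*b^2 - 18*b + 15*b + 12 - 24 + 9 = 6*b^2 - 3*b - 3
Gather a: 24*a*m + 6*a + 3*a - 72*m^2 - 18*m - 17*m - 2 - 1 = a*(24*m + 9) - 72*m^2 - 35*m - 3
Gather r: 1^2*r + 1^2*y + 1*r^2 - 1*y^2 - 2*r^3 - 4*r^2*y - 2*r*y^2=-2*r^3 + r^2*(1 - 4*y) + r*(1 - 2*y^2) - y^2 + y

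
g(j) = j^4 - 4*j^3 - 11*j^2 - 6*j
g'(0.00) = -6.00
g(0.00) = 0.00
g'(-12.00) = -8382.00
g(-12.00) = 26136.00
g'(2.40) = -72.62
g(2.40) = -99.88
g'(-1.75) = -25.69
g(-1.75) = 7.63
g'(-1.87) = -32.98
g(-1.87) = 11.14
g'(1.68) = -57.86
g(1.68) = -52.13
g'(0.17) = -10.07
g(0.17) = -1.36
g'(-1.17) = -3.09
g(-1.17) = 0.24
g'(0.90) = -32.60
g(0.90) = -16.57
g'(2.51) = -73.57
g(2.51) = -107.92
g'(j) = 4*j^3 - 12*j^2 - 22*j - 6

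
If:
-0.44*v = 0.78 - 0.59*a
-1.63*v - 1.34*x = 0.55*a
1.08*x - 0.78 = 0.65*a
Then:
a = 0.54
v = -1.05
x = 1.05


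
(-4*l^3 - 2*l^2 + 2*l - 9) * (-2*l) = 8*l^4 + 4*l^3 - 4*l^2 + 18*l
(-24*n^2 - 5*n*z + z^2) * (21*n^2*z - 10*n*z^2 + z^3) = -504*n^4*z + 135*n^3*z^2 + 47*n^2*z^3 - 15*n*z^4 + z^5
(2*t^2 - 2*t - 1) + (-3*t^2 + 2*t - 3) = -t^2 - 4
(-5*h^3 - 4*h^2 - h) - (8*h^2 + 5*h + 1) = -5*h^3 - 12*h^2 - 6*h - 1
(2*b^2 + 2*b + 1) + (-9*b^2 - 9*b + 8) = -7*b^2 - 7*b + 9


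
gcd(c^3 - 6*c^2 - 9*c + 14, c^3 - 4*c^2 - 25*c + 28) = c^2 - 8*c + 7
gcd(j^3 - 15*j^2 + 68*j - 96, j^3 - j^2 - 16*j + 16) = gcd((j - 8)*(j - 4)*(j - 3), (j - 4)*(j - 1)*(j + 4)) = j - 4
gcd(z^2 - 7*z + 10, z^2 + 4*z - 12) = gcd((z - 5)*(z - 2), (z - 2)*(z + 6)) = z - 2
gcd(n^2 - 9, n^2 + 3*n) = n + 3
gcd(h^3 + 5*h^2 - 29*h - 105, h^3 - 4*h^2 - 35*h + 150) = h - 5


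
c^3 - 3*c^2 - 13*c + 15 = (c - 5)*(c - 1)*(c + 3)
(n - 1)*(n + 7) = n^2 + 6*n - 7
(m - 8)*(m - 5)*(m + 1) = m^3 - 12*m^2 + 27*m + 40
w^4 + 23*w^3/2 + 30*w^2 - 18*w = w*(w - 1/2)*(w + 6)^2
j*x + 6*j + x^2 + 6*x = (j + x)*(x + 6)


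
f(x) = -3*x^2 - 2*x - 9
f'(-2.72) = 14.32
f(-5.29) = -82.37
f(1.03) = -14.24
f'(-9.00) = 52.00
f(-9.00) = -234.00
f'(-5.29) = 29.74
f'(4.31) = -27.86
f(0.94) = -13.53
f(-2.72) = -25.76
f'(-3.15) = 16.90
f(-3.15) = -32.47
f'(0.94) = -7.64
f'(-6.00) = 34.00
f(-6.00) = -105.00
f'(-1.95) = 9.70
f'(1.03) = -8.18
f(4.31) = -73.35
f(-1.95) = -16.51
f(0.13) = -9.31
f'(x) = -6*x - 2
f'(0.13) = -2.78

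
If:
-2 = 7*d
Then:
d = -2/7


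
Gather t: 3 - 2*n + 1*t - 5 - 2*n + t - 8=-4*n + 2*t - 10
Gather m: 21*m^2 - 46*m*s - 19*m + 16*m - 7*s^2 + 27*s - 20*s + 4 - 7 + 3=21*m^2 + m*(-46*s - 3) - 7*s^2 + 7*s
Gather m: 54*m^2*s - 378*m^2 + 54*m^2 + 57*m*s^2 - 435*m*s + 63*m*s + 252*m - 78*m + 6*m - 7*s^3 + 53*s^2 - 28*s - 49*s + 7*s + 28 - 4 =m^2*(54*s - 324) + m*(57*s^2 - 372*s + 180) - 7*s^3 + 53*s^2 - 70*s + 24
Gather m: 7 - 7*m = 7 - 7*m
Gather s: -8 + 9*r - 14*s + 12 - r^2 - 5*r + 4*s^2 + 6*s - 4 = -r^2 + 4*r + 4*s^2 - 8*s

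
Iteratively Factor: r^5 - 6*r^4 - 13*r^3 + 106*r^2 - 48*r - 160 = (r - 4)*(r^4 - 2*r^3 - 21*r^2 + 22*r + 40) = (r - 4)*(r + 1)*(r^3 - 3*r^2 - 18*r + 40) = (r - 4)*(r - 2)*(r + 1)*(r^2 - r - 20) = (r - 4)*(r - 2)*(r + 1)*(r + 4)*(r - 5)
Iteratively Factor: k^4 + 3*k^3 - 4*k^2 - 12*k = (k - 2)*(k^3 + 5*k^2 + 6*k) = k*(k - 2)*(k^2 + 5*k + 6) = k*(k - 2)*(k + 3)*(k + 2)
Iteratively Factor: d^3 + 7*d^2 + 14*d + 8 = (d + 1)*(d^2 + 6*d + 8) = (d + 1)*(d + 4)*(d + 2)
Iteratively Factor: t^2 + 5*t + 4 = (t + 1)*(t + 4)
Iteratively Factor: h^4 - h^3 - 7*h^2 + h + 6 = (h - 1)*(h^3 - 7*h - 6) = (h - 3)*(h - 1)*(h^2 + 3*h + 2) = (h - 3)*(h - 1)*(h + 1)*(h + 2)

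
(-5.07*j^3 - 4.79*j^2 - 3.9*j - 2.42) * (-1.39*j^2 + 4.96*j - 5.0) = 7.0473*j^5 - 18.4891*j^4 + 7.0126*j^3 + 7.9698*j^2 + 7.4968*j + 12.1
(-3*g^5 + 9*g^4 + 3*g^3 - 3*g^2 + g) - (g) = -3*g^5 + 9*g^4 + 3*g^3 - 3*g^2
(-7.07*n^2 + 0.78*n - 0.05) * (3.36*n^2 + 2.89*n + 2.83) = -23.7552*n^4 - 17.8115*n^3 - 17.9219*n^2 + 2.0629*n - 0.1415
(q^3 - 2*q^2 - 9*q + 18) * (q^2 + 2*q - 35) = q^5 - 48*q^3 + 70*q^2 + 351*q - 630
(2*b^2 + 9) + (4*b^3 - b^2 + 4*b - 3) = 4*b^3 + b^2 + 4*b + 6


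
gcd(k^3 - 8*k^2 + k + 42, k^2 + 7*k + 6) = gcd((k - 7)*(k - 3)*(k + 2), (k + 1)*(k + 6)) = 1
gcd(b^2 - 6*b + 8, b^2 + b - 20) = b - 4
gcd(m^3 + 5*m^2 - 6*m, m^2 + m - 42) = 1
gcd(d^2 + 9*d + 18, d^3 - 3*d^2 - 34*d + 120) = d + 6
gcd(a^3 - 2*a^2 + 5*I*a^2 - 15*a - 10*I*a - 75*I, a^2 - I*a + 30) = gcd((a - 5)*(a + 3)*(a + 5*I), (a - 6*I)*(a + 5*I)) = a + 5*I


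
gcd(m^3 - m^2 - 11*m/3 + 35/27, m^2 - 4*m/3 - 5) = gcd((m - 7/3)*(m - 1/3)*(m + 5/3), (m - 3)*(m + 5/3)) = m + 5/3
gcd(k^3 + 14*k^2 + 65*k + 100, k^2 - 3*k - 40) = k + 5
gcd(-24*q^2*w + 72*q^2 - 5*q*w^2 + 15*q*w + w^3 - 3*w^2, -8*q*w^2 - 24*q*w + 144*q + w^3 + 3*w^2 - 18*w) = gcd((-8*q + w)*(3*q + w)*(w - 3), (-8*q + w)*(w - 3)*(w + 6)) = 8*q*w - 24*q - w^2 + 3*w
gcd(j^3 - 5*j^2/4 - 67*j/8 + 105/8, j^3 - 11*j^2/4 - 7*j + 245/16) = j - 7/4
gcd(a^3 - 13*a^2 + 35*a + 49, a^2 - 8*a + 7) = a - 7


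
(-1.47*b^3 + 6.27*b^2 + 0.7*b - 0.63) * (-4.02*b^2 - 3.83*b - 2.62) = 5.9094*b^5 - 19.5753*b^4 - 22.9767*b^3 - 16.5758*b^2 + 0.5789*b + 1.6506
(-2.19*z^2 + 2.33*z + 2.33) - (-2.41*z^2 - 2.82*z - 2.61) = 0.22*z^2 + 5.15*z + 4.94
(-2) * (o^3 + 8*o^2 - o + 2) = -2*o^3 - 16*o^2 + 2*o - 4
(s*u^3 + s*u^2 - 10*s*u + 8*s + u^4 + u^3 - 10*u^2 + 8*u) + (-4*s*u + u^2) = s*u^3 + s*u^2 - 14*s*u + 8*s + u^4 + u^3 - 9*u^2 + 8*u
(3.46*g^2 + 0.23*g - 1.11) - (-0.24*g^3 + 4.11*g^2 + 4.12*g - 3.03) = 0.24*g^3 - 0.65*g^2 - 3.89*g + 1.92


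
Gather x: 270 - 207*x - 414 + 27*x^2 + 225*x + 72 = 27*x^2 + 18*x - 72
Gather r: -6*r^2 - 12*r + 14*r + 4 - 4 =-6*r^2 + 2*r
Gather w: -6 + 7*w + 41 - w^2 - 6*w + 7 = -w^2 + w + 42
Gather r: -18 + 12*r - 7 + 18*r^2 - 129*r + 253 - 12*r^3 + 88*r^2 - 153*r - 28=-12*r^3 + 106*r^2 - 270*r + 200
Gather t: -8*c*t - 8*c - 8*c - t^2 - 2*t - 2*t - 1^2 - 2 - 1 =-16*c - t^2 + t*(-8*c - 4) - 4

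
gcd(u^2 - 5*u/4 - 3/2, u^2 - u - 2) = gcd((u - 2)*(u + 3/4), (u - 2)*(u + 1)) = u - 2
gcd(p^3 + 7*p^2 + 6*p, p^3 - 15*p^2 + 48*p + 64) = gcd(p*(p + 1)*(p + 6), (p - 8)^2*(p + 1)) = p + 1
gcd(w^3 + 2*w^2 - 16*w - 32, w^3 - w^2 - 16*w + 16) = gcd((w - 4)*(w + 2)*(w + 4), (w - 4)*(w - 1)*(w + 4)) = w^2 - 16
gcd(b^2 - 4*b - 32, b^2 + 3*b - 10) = 1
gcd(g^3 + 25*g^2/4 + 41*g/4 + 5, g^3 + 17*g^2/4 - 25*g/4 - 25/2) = g + 5/4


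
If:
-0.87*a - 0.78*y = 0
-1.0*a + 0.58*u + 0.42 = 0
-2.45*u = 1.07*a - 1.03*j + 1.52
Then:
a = -0.896551724137931*y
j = -4.60822183484756*y - 0.246735855373284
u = -1.54577883472057*y - 0.724137931034483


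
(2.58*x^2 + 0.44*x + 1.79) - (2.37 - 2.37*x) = 2.58*x^2 + 2.81*x - 0.58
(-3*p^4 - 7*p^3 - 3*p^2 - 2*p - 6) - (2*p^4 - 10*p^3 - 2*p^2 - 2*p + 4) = -5*p^4 + 3*p^3 - p^2 - 10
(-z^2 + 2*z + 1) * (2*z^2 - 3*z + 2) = -2*z^4 + 7*z^3 - 6*z^2 + z + 2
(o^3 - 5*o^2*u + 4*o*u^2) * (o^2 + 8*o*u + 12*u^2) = o^5 + 3*o^4*u - 24*o^3*u^2 - 28*o^2*u^3 + 48*o*u^4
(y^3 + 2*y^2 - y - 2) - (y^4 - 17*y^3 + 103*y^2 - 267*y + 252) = -y^4 + 18*y^3 - 101*y^2 + 266*y - 254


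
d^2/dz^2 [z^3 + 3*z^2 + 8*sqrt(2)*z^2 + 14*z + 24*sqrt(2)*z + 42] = 6*z + 6 + 16*sqrt(2)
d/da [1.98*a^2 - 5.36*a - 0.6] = 3.96*a - 5.36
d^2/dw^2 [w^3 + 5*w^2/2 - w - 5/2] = 6*w + 5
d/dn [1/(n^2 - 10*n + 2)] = 2*(5 - n)/(n^2 - 10*n + 2)^2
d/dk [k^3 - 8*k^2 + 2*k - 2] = 3*k^2 - 16*k + 2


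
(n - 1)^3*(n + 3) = n^4 - 6*n^2 + 8*n - 3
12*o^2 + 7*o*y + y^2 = (3*o + y)*(4*o + y)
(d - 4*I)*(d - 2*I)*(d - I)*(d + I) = d^4 - 6*I*d^3 - 7*d^2 - 6*I*d - 8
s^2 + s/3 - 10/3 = (s - 5/3)*(s + 2)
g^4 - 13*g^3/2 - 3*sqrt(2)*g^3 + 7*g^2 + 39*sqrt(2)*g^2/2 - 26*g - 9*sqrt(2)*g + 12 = (g - 6)*(g - 1/2)*(g - 2*sqrt(2))*(g - sqrt(2))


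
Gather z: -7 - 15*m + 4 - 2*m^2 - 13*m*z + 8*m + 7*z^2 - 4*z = -2*m^2 - 7*m + 7*z^2 + z*(-13*m - 4) - 3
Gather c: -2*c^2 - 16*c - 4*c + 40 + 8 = -2*c^2 - 20*c + 48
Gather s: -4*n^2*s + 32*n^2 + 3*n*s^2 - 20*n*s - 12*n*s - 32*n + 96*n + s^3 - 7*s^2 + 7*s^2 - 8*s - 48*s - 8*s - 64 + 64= 32*n^2 + 3*n*s^2 + 64*n + s^3 + s*(-4*n^2 - 32*n - 64)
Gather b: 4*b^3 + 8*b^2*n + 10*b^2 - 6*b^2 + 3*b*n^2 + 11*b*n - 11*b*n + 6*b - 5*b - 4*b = 4*b^3 + b^2*(8*n + 4) + b*(3*n^2 - 3)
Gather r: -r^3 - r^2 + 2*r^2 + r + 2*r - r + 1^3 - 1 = -r^3 + r^2 + 2*r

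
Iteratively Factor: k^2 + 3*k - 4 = (k - 1)*(k + 4)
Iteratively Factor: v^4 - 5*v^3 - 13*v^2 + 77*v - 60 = (v - 5)*(v^3 - 13*v + 12) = (v - 5)*(v + 4)*(v^2 - 4*v + 3) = (v - 5)*(v - 1)*(v + 4)*(v - 3)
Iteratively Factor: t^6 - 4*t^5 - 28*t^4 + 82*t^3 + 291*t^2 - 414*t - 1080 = (t - 4)*(t^5 - 28*t^3 - 30*t^2 + 171*t + 270) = (t - 5)*(t - 4)*(t^4 + 5*t^3 - 3*t^2 - 45*t - 54) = (t - 5)*(t - 4)*(t - 3)*(t^3 + 8*t^2 + 21*t + 18) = (t - 5)*(t - 4)*(t - 3)*(t + 3)*(t^2 + 5*t + 6) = (t - 5)*(t - 4)*(t - 3)*(t + 3)^2*(t + 2)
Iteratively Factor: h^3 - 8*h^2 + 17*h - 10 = (h - 2)*(h^2 - 6*h + 5) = (h - 2)*(h - 1)*(h - 5)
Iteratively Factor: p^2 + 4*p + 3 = (p + 3)*(p + 1)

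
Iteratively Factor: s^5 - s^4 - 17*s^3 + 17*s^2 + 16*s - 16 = (s - 1)*(s^4 - 17*s^2 + 16) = (s - 1)*(s + 4)*(s^3 - 4*s^2 - s + 4) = (s - 1)^2*(s + 4)*(s^2 - 3*s - 4) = (s - 1)^2*(s + 1)*(s + 4)*(s - 4)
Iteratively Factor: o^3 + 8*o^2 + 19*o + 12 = (o + 3)*(o^2 + 5*o + 4) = (o + 3)*(o + 4)*(o + 1)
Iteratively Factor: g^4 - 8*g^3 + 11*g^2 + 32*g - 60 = (g + 2)*(g^3 - 10*g^2 + 31*g - 30) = (g - 2)*(g + 2)*(g^2 - 8*g + 15) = (g - 3)*(g - 2)*(g + 2)*(g - 5)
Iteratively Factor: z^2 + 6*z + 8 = (z + 2)*(z + 4)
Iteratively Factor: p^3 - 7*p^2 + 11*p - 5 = (p - 5)*(p^2 - 2*p + 1) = (p - 5)*(p - 1)*(p - 1)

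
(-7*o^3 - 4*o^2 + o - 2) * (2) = -14*o^3 - 8*o^2 + 2*o - 4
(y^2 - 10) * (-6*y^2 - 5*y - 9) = -6*y^4 - 5*y^3 + 51*y^2 + 50*y + 90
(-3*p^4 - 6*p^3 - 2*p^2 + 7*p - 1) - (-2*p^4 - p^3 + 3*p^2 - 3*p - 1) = -p^4 - 5*p^3 - 5*p^2 + 10*p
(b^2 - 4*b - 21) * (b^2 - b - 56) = b^4 - 5*b^3 - 73*b^2 + 245*b + 1176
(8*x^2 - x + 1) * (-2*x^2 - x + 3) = -16*x^4 - 6*x^3 + 23*x^2 - 4*x + 3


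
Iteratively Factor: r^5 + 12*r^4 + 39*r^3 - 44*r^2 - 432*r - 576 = (r - 3)*(r^4 + 15*r^3 + 84*r^2 + 208*r + 192) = (r - 3)*(r + 4)*(r^3 + 11*r^2 + 40*r + 48) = (r - 3)*(r + 4)^2*(r^2 + 7*r + 12) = (r - 3)*(r + 3)*(r + 4)^2*(r + 4)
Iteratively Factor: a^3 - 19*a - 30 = (a + 2)*(a^2 - 2*a - 15) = (a + 2)*(a + 3)*(a - 5)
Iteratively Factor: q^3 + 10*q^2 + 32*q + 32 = (q + 4)*(q^2 + 6*q + 8) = (q + 2)*(q + 4)*(q + 4)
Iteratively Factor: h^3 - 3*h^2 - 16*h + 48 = (h + 4)*(h^2 - 7*h + 12) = (h - 3)*(h + 4)*(h - 4)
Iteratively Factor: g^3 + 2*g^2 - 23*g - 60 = (g + 4)*(g^2 - 2*g - 15) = (g + 3)*(g + 4)*(g - 5)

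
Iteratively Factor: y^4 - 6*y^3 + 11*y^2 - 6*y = (y - 3)*(y^3 - 3*y^2 + 2*y) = y*(y - 3)*(y^2 - 3*y + 2) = y*(y - 3)*(y - 2)*(y - 1)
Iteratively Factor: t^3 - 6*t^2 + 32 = (t + 2)*(t^2 - 8*t + 16) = (t - 4)*(t + 2)*(t - 4)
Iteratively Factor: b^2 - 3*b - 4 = (b - 4)*(b + 1)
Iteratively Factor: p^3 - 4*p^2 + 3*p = (p)*(p^2 - 4*p + 3) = p*(p - 3)*(p - 1)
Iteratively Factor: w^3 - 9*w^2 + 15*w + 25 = (w - 5)*(w^2 - 4*w - 5) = (w - 5)*(w + 1)*(w - 5)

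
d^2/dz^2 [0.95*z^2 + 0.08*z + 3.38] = 1.90000000000000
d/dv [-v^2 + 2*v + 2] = 2 - 2*v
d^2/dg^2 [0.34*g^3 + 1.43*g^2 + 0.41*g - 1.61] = 2.04*g + 2.86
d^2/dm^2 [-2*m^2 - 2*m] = -4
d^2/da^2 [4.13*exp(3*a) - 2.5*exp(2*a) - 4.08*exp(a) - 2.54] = (37.17*exp(2*a) - 10.0*exp(a) - 4.08)*exp(a)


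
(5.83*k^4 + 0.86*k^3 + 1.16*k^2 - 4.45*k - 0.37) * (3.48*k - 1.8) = 20.2884*k^5 - 7.5012*k^4 + 2.4888*k^3 - 17.574*k^2 + 6.7224*k + 0.666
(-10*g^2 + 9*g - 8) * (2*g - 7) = -20*g^3 + 88*g^2 - 79*g + 56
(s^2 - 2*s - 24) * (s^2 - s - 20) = s^4 - 3*s^3 - 42*s^2 + 64*s + 480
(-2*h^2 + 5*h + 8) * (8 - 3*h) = 6*h^3 - 31*h^2 + 16*h + 64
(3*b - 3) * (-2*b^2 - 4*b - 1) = -6*b^3 - 6*b^2 + 9*b + 3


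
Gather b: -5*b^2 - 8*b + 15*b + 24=-5*b^2 + 7*b + 24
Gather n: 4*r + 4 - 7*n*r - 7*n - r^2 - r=n*(-7*r - 7) - r^2 + 3*r + 4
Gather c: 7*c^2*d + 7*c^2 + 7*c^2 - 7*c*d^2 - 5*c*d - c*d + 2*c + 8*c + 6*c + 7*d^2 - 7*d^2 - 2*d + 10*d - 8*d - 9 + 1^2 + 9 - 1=c^2*(7*d + 14) + c*(-7*d^2 - 6*d + 16)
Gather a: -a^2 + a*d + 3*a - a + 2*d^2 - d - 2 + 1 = -a^2 + a*(d + 2) + 2*d^2 - d - 1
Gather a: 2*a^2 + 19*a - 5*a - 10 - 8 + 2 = 2*a^2 + 14*a - 16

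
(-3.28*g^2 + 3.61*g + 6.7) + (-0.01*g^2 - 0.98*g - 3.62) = -3.29*g^2 + 2.63*g + 3.08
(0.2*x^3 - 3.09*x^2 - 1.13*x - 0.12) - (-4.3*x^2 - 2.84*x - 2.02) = 0.2*x^3 + 1.21*x^2 + 1.71*x + 1.9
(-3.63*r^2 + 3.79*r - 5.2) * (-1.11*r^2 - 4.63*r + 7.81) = 4.0293*r^4 + 12.6*r^3 - 40.126*r^2 + 53.6759*r - 40.612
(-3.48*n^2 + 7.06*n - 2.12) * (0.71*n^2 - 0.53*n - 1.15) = -2.4708*n^4 + 6.857*n^3 - 1.245*n^2 - 6.9954*n + 2.438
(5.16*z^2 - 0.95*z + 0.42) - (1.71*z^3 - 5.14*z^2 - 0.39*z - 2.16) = -1.71*z^3 + 10.3*z^2 - 0.56*z + 2.58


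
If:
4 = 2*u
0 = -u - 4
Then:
No Solution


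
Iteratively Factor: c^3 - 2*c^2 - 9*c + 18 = (c - 2)*(c^2 - 9) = (c - 2)*(c + 3)*(c - 3)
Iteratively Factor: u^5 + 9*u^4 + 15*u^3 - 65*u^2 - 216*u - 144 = (u + 3)*(u^4 + 6*u^3 - 3*u^2 - 56*u - 48) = (u - 3)*(u + 3)*(u^3 + 9*u^2 + 24*u + 16) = (u - 3)*(u + 1)*(u + 3)*(u^2 + 8*u + 16) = (u - 3)*(u + 1)*(u + 3)*(u + 4)*(u + 4)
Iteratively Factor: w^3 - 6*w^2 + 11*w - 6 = (w - 1)*(w^2 - 5*w + 6) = (w - 3)*(w - 1)*(w - 2)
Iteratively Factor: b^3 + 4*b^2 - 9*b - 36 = (b - 3)*(b^2 + 7*b + 12) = (b - 3)*(b + 4)*(b + 3)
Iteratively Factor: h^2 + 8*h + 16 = (h + 4)*(h + 4)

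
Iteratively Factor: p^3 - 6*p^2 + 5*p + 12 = (p - 3)*(p^2 - 3*p - 4) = (p - 4)*(p - 3)*(p + 1)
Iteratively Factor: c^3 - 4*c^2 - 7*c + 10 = (c - 5)*(c^2 + c - 2) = (c - 5)*(c + 2)*(c - 1)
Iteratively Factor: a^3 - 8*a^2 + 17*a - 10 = (a - 2)*(a^2 - 6*a + 5) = (a - 2)*(a - 1)*(a - 5)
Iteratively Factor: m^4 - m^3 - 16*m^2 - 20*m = (m - 5)*(m^3 + 4*m^2 + 4*m) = m*(m - 5)*(m^2 + 4*m + 4) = m*(m - 5)*(m + 2)*(m + 2)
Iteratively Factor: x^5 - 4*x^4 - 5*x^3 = (x)*(x^4 - 4*x^3 - 5*x^2) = x^2*(x^3 - 4*x^2 - 5*x) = x^2*(x + 1)*(x^2 - 5*x) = x^3*(x + 1)*(x - 5)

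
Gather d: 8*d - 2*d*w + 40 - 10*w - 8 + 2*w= d*(8 - 2*w) - 8*w + 32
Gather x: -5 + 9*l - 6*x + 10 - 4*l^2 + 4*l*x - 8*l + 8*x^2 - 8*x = -4*l^2 + l + 8*x^2 + x*(4*l - 14) + 5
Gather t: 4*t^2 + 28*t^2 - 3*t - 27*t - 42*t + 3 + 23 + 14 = 32*t^2 - 72*t + 40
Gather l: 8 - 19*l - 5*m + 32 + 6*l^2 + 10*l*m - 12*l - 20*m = 6*l^2 + l*(10*m - 31) - 25*m + 40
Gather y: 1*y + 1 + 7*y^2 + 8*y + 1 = 7*y^2 + 9*y + 2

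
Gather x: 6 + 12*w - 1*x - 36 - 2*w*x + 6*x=12*w + x*(5 - 2*w) - 30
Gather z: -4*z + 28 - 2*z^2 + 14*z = -2*z^2 + 10*z + 28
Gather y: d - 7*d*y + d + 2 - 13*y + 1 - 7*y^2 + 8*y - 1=2*d - 7*y^2 + y*(-7*d - 5) + 2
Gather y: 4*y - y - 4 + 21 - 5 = 3*y + 12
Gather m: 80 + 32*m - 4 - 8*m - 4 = 24*m + 72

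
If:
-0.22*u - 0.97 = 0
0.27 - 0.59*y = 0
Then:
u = -4.41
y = 0.46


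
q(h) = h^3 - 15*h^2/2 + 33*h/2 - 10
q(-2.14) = -89.46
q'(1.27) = 2.29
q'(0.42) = 10.73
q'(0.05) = 15.76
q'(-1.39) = 43.15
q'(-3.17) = 94.20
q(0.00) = -10.00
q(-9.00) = -1495.00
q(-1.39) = -50.11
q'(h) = 3*h^2 - 15*h + 33/2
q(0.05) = -9.19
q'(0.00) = 16.50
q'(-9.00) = 394.50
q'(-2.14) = 62.34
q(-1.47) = -53.64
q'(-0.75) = 29.44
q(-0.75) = -27.02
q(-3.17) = -169.53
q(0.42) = -4.32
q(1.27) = 0.91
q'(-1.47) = 45.03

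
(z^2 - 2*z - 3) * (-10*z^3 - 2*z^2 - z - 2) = -10*z^5 + 18*z^4 + 33*z^3 + 6*z^2 + 7*z + 6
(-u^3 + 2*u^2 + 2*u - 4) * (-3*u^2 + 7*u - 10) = 3*u^5 - 13*u^4 + 18*u^3 + 6*u^2 - 48*u + 40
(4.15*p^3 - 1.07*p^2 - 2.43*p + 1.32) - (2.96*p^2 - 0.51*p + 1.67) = 4.15*p^3 - 4.03*p^2 - 1.92*p - 0.35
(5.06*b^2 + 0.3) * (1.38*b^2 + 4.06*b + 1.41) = 6.9828*b^4 + 20.5436*b^3 + 7.5486*b^2 + 1.218*b + 0.423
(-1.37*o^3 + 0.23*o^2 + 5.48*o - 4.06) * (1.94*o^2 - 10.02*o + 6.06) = -2.6578*o^5 + 14.1736*o^4 + 0.0243999999999986*o^3 - 61.3922*o^2 + 73.89*o - 24.6036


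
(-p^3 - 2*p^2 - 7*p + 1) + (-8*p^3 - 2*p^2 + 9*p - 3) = -9*p^3 - 4*p^2 + 2*p - 2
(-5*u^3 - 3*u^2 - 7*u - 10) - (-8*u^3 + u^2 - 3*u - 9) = 3*u^3 - 4*u^2 - 4*u - 1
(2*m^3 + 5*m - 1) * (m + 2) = 2*m^4 + 4*m^3 + 5*m^2 + 9*m - 2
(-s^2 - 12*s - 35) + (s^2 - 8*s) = -20*s - 35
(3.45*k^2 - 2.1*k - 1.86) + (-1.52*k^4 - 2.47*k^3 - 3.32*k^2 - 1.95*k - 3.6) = -1.52*k^4 - 2.47*k^3 + 0.13*k^2 - 4.05*k - 5.46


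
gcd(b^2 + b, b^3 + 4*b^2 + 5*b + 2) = b + 1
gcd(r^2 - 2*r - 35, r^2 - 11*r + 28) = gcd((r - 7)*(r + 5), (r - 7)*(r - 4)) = r - 7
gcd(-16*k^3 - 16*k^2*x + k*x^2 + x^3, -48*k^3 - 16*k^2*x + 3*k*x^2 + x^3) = -16*k^2 + x^2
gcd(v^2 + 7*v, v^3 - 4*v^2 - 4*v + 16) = 1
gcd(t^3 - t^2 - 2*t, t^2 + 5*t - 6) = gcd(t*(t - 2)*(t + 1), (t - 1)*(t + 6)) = 1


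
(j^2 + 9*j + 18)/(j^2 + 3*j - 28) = (j^2 + 9*j + 18)/(j^2 + 3*j - 28)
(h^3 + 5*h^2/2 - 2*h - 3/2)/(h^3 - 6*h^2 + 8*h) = (2*h^3 + 5*h^2 - 4*h - 3)/(2*h*(h^2 - 6*h + 8))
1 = 1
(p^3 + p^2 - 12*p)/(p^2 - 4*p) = (p^2 + p - 12)/(p - 4)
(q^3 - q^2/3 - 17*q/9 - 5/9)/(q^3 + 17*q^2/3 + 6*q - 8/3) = (9*q^3 - 3*q^2 - 17*q - 5)/(3*(3*q^3 + 17*q^2 + 18*q - 8))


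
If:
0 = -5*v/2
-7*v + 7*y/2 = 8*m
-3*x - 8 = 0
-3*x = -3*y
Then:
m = -7/6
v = 0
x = -8/3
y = -8/3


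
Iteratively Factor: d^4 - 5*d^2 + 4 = (d - 1)*(d^3 + d^2 - 4*d - 4) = (d - 2)*(d - 1)*(d^2 + 3*d + 2) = (d - 2)*(d - 1)*(d + 2)*(d + 1)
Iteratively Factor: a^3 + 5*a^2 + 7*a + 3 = (a + 1)*(a^2 + 4*a + 3) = (a + 1)^2*(a + 3)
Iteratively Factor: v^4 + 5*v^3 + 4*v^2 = (v)*(v^3 + 5*v^2 + 4*v) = v*(v + 1)*(v^2 + 4*v) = v*(v + 1)*(v + 4)*(v)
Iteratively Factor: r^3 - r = (r)*(r^2 - 1) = r*(r + 1)*(r - 1)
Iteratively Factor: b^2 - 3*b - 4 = (b + 1)*(b - 4)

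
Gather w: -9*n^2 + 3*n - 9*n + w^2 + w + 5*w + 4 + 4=-9*n^2 - 6*n + w^2 + 6*w + 8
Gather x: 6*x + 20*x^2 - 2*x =20*x^2 + 4*x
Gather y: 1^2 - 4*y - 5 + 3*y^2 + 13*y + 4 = 3*y^2 + 9*y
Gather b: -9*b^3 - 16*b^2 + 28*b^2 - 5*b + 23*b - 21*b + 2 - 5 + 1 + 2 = -9*b^3 + 12*b^2 - 3*b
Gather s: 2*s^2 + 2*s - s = 2*s^2 + s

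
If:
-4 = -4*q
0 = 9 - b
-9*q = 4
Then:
No Solution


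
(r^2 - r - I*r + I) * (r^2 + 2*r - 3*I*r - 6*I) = r^4 + r^3 - 4*I*r^3 - 5*r^2 - 4*I*r^2 - 3*r + 8*I*r + 6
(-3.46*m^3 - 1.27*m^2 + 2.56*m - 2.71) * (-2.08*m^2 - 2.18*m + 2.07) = 7.1968*m^5 + 10.1844*m^4 - 9.7184*m^3 - 2.5729*m^2 + 11.207*m - 5.6097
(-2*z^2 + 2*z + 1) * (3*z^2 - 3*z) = -6*z^4 + 12*z^3 - 3*z^2 - 3*z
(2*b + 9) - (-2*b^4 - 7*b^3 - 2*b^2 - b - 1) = 2*b^4 + 7*b^3 + 2*b^2 + 3*b + 10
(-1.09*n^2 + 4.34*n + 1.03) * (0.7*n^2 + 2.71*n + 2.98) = -0.763*n^4 + 0.0840999999999998*n^3 + 9.2342*n^2 + 15.7245*n + 3.0694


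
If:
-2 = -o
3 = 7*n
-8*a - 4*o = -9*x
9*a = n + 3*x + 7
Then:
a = 212/133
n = 3/7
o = 2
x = 920/399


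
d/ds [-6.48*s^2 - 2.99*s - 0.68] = -12.96*s - 2.99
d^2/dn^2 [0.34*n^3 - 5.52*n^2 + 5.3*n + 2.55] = 2.04*n - 11.04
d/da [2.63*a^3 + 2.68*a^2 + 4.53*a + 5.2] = 7.89*a^2 + 5.36*a + 4.53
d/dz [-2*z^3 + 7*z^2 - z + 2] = -6*z^2 + 14*z - 1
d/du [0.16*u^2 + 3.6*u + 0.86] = 0.32*u + 3.6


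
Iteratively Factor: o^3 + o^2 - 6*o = (o - 2)*(o^2 + 3*o) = o*(o - 2)*(o + 3)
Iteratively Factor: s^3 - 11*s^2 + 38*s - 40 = (s - 5)*(s^2 - 6*s + 8) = (s - 5)*(s - 2)*(s - 4)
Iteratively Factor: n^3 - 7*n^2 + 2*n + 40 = (n + 2)*(n^2 - 9*n + 20) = (n - 4)*(n + 2)*(n - 5)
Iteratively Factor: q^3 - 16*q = (q + 4)*(q^2 - 4*q) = (q - 4)*(q + 4)*(q)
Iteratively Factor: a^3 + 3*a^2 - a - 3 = (a + 1)*(a^2 + 2*a - 3) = (a - 1)*(a + 1)*(a + 3)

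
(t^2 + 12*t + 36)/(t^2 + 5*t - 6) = (t + 6)/(t - 1)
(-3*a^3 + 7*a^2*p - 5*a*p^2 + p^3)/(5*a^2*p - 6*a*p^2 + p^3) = (3*a^2 - 4*a*p + p^2)/(p*(-5*a + p))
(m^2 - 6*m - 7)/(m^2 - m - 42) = (m + 1)/(m + 6)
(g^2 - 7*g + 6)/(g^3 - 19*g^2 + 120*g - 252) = (g - 1)/(g^2 - 13*g + 42)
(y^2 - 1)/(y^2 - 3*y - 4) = (y - 1)/(y - 4)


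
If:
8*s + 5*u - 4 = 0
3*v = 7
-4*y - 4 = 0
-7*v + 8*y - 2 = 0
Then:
No Solution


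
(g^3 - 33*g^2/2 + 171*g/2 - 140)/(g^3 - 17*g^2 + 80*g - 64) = (2*g^2 - 17*g + 35)/(2*(g^2 - 9*g + 8))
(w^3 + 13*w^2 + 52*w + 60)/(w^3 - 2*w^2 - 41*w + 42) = (w^2 + 7*w + 10)/(w^2 - 8*w + 7)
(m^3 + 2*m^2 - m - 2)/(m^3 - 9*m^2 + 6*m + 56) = (m^2 - 1)/(m^2 - 11*m + 28)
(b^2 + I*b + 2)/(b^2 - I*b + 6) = (b - I)/(b - 3*I)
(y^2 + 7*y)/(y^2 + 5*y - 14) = y/(y - 2)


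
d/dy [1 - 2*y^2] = -4*y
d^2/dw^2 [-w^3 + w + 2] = -6*w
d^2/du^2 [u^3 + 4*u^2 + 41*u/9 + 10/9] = 6*u + 8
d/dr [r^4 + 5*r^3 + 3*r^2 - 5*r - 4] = 4*r^3 + 15*r^2 + 6*r - 5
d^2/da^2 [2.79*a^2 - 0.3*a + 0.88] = 5.58000000000000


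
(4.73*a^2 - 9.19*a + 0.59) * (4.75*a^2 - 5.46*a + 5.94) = 22.4675*a^4 - 69.4783*a^3 + 81.0761*a^2 - 57.81*a + 3.5046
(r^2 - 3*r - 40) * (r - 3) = r^3 - 6*r^2 - 31*r + 120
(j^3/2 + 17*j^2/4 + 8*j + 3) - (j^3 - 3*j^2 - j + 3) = -j^3/2 + 29*j^2/4 + 9*j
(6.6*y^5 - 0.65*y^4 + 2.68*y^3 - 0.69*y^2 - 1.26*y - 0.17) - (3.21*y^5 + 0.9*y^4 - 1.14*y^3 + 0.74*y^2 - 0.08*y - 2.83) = 3.39*y^5 - 1.55*y^4 + 3.82*y^3 - 1.43*y^2 - 1.18*y + 2.66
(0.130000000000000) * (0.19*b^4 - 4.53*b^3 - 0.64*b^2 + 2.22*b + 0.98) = 0.0247*b^4 - 0.5889*b^3 - 0.0832*b^2 + 0.2886*b + 0.1274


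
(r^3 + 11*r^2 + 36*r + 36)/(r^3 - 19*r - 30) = (r + 6)/(r - 5)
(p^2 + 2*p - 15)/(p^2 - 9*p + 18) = (p + 5)/(p - 6)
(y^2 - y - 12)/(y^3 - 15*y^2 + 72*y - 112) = (y + 3)/(y^2 - 11*y + 28)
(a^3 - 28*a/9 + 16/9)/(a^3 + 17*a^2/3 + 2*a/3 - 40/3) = (a - 2/3)/(a + 5)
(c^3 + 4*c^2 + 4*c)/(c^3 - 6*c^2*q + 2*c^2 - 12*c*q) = (-c - 2)/(-c + 6*q)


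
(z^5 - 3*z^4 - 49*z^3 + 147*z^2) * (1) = z^5 - 3*z^4 - 49*z^3 + 147*z^2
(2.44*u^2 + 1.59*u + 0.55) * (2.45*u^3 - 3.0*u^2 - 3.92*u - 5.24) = 5.978*u^5 - 3.4245*u^4 - 12.9873*u^3 - 20.6684*u^2 - 10.4876*u - 2.882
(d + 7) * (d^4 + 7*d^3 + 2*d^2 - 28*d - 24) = d^5 + 14*d^4 + 51*d^3 - 14*d^2 - 220*d - 168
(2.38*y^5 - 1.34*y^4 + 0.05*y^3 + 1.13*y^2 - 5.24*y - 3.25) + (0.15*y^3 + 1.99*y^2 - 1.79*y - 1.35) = 2.38*y^5 - 1.34*y^4 + 0.2*y^3 + 3.12*y^2 - 7.03*y - 4.6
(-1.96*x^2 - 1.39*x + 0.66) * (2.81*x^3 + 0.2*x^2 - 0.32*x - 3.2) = -5.5076*x^5 - 4.2979*x^4 + 2.2038*x^3 + 6.8488*x^2 + 4.2368*x - 2.112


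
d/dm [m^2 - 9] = 2*m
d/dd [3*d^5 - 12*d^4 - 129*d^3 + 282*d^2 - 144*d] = 15*d^4 - 48*d^3 - 387*d^2 + 564*d - 144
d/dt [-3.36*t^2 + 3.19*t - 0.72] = 3.19 - 6.72*t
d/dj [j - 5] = 1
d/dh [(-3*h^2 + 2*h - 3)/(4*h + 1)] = 2*(-6*h^2 - 3*h + 7)/(16*h^2 + 8*h + 1)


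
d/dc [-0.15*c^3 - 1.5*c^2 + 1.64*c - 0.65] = -0.45*c^2 - 3.0*c + 1.64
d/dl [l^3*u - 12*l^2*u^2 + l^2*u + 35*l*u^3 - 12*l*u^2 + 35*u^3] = u*(3*l^2 - 24*l*u + 2*l + 35*u^2 - 12*u)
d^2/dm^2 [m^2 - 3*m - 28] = 2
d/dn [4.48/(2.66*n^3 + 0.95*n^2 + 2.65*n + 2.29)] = (-35.7504*n^2 - 8.512*n - 11.872)/(2.66*n^3 + 0.95*n^2 + 2.65*n + 2.29)^2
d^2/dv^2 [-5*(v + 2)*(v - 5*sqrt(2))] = -10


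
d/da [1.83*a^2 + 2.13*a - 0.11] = 3.66*a + 2.13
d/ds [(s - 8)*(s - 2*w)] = 2*s - 2*w - 8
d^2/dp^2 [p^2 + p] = 2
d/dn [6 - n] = -1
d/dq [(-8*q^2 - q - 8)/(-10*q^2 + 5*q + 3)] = (-50*q^2 - 208*q + 37)/(100*q^4 - 100*q^3 - 35*q^2 + 30*q + 9)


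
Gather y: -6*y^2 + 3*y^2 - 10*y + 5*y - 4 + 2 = -3*y^2 - 5*y - 2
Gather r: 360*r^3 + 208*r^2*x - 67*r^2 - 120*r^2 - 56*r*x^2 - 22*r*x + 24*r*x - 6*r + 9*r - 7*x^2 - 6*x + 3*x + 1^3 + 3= 360*r^3 + r^2*(208*x - 187) + r*(-56*x^2 + 2*x + 3) - 7*x^2 - 3*x + 4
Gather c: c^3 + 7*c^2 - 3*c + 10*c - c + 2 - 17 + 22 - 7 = c^3 + 7*c^2 + 6*c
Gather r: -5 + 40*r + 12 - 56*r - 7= -16*r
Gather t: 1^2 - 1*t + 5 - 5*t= 6 - 6*t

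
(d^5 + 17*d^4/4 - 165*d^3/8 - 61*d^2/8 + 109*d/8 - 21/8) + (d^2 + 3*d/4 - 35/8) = d^5 + 17*d^4/4 - 165*d^3/8 - 53*d^2/8 + 115*d/8 - 7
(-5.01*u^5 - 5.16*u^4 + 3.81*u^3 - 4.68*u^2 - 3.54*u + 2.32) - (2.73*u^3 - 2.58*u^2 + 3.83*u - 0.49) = -5.01*u^5 - 5.16*u^4 + 1.08*u^3 - 2.1*u^2 - 7.37*u + 2.81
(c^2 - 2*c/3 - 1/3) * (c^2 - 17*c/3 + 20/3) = c^4 - 19*c^3/3 + 91*c^2/9 - 23*c/9 - 20/9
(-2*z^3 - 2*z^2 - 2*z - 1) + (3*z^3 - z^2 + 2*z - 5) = z^3 - 3*z^2 - 6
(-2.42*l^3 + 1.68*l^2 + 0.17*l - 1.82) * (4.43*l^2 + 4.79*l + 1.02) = -10.7206*l^5 - 4.1494*l^4 + 6.3319*l^3 - 5.5347*l^2 - 8.5444*l - 1.8564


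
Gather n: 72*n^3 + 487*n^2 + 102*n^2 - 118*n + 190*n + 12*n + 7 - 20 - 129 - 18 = 72*n^3 + 589*n^2 + 84*n - 160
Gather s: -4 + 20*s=20*s - 4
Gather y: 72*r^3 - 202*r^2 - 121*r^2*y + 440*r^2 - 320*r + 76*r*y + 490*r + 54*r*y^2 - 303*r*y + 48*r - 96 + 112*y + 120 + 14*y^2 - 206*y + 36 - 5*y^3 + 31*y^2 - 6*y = 72*r^3 + 238*r^2 + 218*r - 5*y^3 + y^2*(54*r + 45) + y*(-121*r^2 - 227*r - 100) + 60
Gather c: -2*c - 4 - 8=-2*c - 12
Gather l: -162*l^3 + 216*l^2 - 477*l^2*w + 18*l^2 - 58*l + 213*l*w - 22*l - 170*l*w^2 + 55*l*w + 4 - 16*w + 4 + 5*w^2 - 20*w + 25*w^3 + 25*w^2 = -162*l^3 + l^2*(234 - 477*w) + l*(-170*w^2 + 268*w - 80) + 25*w^3 + 30*w^2 - 36*w + 8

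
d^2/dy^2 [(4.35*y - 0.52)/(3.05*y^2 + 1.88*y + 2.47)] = ((4.35*y - 0.52)*(6.1*y + 1.88)*(12.2*y + 3.76) - (79.605*y + 13.184)*(3.05*y^2 + 1.88*y + 2.47))/(3.05*y^2 + 1.88*y + 2.47)^3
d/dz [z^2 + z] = 2*z + 1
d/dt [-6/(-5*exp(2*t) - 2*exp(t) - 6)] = (-60*exp(t) - 12)*exp(t)/(5*exp(2*t) + 2*exp(t) + 6)^2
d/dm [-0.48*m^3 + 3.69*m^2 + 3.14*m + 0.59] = -1.44*m^2 + 7.38*m + 3.14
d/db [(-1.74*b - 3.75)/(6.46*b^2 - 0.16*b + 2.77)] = (11.2404*b^2 + 48.45*b - 5.4198)/(41.7316*b^4 - 2.0672*b^3 + 35.814*b^2 - 0.8864*b + 7.6729)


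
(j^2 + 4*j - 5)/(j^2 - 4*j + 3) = (j + 5)/(j - 3)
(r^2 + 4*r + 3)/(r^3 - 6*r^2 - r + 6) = (r + 3)/(r^2 - 7*r + 6)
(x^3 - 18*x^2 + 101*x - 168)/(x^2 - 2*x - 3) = (x^2 - 15*x + 56)/(x + 1)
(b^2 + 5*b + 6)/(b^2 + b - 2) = (b + 3)/(b - 1)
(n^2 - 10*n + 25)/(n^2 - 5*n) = (n - 5)/n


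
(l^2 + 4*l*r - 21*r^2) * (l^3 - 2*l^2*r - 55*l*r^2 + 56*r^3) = l^5 + 2*l^4*r - 84*l^3*r^2 - 122*l^2*r^3 + 1379*l*r^4 - 1176*r^5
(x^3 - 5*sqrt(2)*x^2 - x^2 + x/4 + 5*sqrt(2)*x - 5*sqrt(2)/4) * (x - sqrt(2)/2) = x^4 - 11*sqrt(2)*x^3/2 - x^3 + 21*x^2/4 + 11*sqrt(2)*x^2/2 - 5*x - 11*sqrt(2)*x/8 + 5/4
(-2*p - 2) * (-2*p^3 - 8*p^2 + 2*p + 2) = 4*p^4 + 20*p^3 + 12*p^2 - 8*p - 4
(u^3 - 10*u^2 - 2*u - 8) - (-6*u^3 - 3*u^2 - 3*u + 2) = 7*u^3 - 7*u^2 + u - 10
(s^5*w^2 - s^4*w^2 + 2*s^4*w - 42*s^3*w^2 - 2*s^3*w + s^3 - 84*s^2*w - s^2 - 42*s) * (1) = s^5*w^2 - s^4*w^2 + 2*s^4*w - 42*s^3*w^2 - 2*s^3*w + s^3 - 84*s^2*w - s^2 - 42*s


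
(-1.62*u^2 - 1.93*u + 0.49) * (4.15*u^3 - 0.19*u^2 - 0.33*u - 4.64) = -6.723*u^5 - 7.7017*u^4 + 2.9348*u^3 + 8.0606*u^2 + 8.7935*u - 2.2736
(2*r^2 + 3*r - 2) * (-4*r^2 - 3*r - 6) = -8*r^4 - 18*r^3 - 13*r^2 - 12*r + 12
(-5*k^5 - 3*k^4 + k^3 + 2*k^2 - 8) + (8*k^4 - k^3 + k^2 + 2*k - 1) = -5*k^5 + 5*k^4 + 3*k^2 + 2*k - 9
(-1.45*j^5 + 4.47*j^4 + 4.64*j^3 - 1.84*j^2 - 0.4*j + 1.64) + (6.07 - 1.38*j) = -1.45*j^5 + 4.47*j^4 + 4.64*j^3 - 1.84*j^2 - 1.78*j + 7.71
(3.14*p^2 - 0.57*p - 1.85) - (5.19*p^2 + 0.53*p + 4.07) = -2.05*p^2 - 1.1*p - 5.92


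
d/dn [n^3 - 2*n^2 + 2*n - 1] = 3*n^2 - 4*n + 2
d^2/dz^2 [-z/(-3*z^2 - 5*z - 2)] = 2*(z*(6*z + 5)^2 - (9*z + 5)*(3*z^2 + 5*z + 2))/(3*z^2 + 5*z + 2)^3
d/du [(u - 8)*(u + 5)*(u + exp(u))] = u^2*exp(u) + 3*u^2 - u*exp(u) - 6*u - 43*exp(u) - 40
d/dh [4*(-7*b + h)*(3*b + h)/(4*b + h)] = 4*(5*b^2 + 8*b*h + h^2)/(16*b^2 + 8*b*h + h^2)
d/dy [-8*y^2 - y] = -16*y - 1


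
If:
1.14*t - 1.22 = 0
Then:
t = 1.07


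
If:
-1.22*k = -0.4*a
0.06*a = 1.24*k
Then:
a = 0.00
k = 0.00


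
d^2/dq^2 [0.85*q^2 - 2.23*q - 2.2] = 1.70000000000000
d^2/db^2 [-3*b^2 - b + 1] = -6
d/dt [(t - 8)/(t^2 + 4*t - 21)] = (t^2 + 4*t - 2*(t - 8)*(t + 2) - 21)/(t^2 + 4*t - 21)^2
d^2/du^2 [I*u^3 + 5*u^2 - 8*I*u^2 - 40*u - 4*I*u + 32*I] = 6*I*u + 10 - 16*I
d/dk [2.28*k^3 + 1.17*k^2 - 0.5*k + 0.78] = 6.84*k^2 + 2.34*k - 0.5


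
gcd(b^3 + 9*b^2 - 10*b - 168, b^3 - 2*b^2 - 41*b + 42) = b + 6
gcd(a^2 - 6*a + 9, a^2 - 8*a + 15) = a - 3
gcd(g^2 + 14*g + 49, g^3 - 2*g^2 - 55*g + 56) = g + 7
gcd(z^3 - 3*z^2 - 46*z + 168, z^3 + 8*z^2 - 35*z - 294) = z^2 + z - 42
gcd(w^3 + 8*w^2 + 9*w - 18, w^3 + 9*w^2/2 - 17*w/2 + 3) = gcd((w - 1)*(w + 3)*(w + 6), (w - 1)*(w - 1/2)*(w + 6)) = w^2 + 5*w - 6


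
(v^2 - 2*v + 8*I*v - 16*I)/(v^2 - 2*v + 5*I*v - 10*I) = (v + 8*I)/(v + 5*I)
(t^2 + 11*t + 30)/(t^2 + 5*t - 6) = (t + 5)/(t - 1)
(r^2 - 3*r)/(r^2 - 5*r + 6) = r/(r - 2)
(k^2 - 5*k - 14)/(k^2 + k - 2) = (k - 7)/(k - 1)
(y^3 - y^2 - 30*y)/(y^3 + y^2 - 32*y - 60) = y/(y + 2)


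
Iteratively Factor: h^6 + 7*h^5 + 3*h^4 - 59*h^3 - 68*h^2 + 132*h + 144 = (h + 1)*(h^5 + 6*h^4 - 3*h^3 - 56*h^2 - 12*h + 144) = (h + 1)*(h + 3)*(h^4 + 3*h^3 - 12*h^2 - 20*h + 48) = (h - 2)*(h + 1)*(h + 3)*(h^3 + 5*h^2 - 2*h - 24) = (h - 2)*(h + 1)*(h + 3)^2*(h^2 + 2*h - 8) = (h - 2)*(h + 1)*(h + 3)^2*(h + 4)*(h - 2)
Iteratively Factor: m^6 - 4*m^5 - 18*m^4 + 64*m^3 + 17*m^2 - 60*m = (m - 3)*(m^5 - m^4 - 21*m^3 + m^2 + 20*m) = (m - 5)*(m - 3)*(m^4 + 4*m^3 - m^2 - 4*m) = (m - 5)*(m - 3)*(m - 1)*(m^3 + 5*m^2 + 4*m) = m*(m - 5)*(m - 3)*(m - 1)*(m^2 + 5*m + 4) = m*(m - 5)*(m - 3)*(m - 1)*(m + 4)*(m + 1)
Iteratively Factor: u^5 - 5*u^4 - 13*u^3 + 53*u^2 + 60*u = (u + 3)*(u^4 - 8*u^3 + 11*u^2 + 20*u) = (u - 5)*(u + 3)*(u^3 - 3*u^2 - 4*u) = u*(u - 5)*(u + 3)*(u^2 - 3*u - 4) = u*(u - 5)*(u - 4)*(u + 3)*(u + 1)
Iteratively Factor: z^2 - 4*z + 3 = (z - 3)*(z - 1)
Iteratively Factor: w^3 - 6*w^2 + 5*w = (w - 5)*(w^2 - w) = w*(w - 5)*(w - 1)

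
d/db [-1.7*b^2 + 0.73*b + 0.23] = 0.73 - 3.4*b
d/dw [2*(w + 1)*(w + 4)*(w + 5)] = 6*w^2 + 40*w + 58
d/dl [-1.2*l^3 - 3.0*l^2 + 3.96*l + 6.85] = -3.6*l^2 - 6.0*l + 3.96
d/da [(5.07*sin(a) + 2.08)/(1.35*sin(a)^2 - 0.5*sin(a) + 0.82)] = (-6.8445*sin(a)^2 - 5.616*sin(a) + 5.1974)*cos(a)/(1.8225*sin(a)^4 - 1.35*sin(a)^3 + 2.464*sin(a)^2 - 0.82*sin(a) + 0.6724)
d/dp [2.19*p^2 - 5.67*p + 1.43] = 4.38*p - 5.67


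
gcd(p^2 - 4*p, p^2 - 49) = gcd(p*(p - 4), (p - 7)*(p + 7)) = 1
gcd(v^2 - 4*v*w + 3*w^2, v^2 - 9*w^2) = v - 3*w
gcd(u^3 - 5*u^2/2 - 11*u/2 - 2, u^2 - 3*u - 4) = u^2 - 3*u - 4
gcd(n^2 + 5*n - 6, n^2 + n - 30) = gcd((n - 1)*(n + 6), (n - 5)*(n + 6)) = n + 6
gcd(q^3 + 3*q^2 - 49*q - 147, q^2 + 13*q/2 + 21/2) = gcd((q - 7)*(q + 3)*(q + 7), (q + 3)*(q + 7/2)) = q + 3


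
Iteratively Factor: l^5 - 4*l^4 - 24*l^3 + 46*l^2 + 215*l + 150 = (l - 5)*(l^4 + l^3 - 19*l^2 - 49*l - 30) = (l - 5)*(l + 2)*(l^3 - l^2 - 17*l - 15) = (l - 5)^2*(l + 2)*(l^2 + 4*l + 3) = (l - 5)^2*(l + 1)*(l + 2)*(l + 3)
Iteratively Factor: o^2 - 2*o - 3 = (o + 1)*(o - 3)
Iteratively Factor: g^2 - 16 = (g + 4)*(g - 4)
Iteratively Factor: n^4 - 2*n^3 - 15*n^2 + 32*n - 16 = (n - 4)*(n^3 + 2*n^2 - 7*n + 4) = (n - 4)*(n - 1)*(n^2 + 3*n - 4) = (n - 4)*(n - 1)^2*(n + 4)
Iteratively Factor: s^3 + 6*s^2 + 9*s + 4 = (s + 4)*(s^2 + 2*s + 1) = (s + 1)*(s + 4)*(s + 1)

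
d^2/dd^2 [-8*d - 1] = 0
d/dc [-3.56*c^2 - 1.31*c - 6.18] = -7.12*c - 1.31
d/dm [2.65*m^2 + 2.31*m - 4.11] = 5.3*m + 2.31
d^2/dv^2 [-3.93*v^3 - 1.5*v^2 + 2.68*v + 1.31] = -23.58*v - 3.0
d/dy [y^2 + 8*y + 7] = 2*y + 8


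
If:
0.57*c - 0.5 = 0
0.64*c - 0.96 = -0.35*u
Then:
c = 0.88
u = 1.14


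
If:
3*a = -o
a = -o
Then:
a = 0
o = 0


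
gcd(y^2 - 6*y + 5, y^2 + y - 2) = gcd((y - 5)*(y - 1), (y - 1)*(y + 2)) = y - 1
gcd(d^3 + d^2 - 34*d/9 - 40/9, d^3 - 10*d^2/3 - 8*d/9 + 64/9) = d^2 - 2*d/3 - 8/3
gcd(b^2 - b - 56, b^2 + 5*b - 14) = b + 7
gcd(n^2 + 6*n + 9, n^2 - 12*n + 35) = 1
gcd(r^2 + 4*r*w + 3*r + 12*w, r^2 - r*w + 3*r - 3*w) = r + 3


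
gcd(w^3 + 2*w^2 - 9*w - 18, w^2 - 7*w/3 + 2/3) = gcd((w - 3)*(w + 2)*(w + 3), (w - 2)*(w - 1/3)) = 1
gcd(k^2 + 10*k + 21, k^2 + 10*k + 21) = k^2 + 10*k + 21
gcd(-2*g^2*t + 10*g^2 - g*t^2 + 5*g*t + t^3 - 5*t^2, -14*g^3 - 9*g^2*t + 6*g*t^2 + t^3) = -2*g^2 - g*t + t^2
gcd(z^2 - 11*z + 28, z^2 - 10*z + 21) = z - 7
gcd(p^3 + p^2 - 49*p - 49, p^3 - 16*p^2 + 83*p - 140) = p - 7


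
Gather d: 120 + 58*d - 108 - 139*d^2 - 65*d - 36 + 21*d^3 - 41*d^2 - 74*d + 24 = 21*d^3 - 180*d^2 - 81*d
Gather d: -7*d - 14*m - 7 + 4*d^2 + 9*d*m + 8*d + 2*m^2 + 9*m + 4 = 4*d^2 + d*(9*m + 1) + 2*m^2 - 5*m - 3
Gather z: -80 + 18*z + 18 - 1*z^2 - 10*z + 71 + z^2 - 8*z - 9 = 0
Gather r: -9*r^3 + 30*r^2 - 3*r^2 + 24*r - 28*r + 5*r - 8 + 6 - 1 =-9*r^3 + 27*r^2 + r - 3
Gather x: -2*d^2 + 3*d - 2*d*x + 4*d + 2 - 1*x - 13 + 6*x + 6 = -2*d^2 + 7*d + x*(5 - 2*d) - 5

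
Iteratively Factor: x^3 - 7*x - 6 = (x + 1)*(x^2 - x - 6) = (x - 3)*(x + 1)*(x + 2)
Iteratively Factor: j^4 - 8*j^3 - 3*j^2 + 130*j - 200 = (j - 2)*(j^3 - 6*j^2 - 15*j + 100) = (j - 5)*(j - 2)*(j^2 - j - 20) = (j - 5)*(j - 2)*(j + 4)*(j - 5)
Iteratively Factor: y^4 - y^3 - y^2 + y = (y)*(y^3 - y^2 - y + 1) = y*(y - 1)*(y^2 - 1) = y*(y - 1)^2*(y + 1)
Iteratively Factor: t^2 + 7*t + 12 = (t + 4)*(t + 3)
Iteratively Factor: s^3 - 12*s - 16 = (s - 4)*(s^2 + 4*s + 4) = (s - 4)*(s + 2)*(s + 2)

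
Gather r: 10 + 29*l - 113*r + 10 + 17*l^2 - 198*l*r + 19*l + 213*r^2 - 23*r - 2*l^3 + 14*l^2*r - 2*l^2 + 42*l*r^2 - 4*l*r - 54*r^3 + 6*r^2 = -2*l^3 + 15*l^2 + 48*l - 54*r^3 + r^2*(42*l + 219) + r*(14*l^2 - 202*l - 136) + 20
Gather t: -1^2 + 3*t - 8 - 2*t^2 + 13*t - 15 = -2*t^2 + 16*t - 24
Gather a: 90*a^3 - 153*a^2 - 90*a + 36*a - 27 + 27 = 90*a^3 - 153*a^2 - 54*a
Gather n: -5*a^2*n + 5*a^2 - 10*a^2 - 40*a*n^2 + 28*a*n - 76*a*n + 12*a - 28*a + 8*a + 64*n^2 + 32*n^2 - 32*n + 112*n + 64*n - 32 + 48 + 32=-5*a^2 - 8*a + n^2*(96 - 40*a) + n*(-5*a^2 - 48*a + 144) + 48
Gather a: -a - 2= -a - 2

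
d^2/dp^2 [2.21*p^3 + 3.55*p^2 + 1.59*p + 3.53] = 13.26*p + 7.1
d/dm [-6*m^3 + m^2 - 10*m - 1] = -18*m^2 + 2*m - 10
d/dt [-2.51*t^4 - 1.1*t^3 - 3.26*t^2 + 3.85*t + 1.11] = -10.04*t^3 - 3.3*t^2 - 6.52*t + 3.85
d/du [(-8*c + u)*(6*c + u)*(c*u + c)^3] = c^3*(u + 1)^2*((-8*c + u)*(u + 1) - 3*(6*c + u)*(8*c - u) + (6*c + u)*(u + 1))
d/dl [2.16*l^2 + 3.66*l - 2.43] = 4.32*l + 3.66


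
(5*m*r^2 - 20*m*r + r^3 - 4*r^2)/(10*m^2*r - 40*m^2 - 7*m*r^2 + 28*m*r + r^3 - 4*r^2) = r*(5*m + r)/(10*m^2 - 7*m*r + r^2)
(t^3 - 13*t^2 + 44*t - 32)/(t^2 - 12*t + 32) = t - 1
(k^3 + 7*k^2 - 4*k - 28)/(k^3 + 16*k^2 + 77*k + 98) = (k - 2)/(k + 7)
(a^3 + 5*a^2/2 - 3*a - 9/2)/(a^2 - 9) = (2*a^2 - a - 3)/(2*(a - 3))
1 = 1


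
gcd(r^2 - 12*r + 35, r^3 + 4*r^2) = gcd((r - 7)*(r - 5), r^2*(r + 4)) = 1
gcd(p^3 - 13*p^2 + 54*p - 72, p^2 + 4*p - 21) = p - 3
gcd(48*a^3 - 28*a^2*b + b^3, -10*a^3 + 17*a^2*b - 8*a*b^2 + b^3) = 2*a - b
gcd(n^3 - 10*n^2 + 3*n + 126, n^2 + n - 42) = n - 6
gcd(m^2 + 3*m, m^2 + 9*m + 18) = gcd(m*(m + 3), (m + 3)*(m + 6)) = m + 3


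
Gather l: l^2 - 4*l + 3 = l^2 - 4*l + 3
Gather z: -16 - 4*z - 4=-4*z - 20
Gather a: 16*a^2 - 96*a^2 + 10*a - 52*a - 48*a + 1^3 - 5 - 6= -80*a^2 - 90*a - 10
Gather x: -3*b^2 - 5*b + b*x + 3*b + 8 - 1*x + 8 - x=-3*b^2 - 2*b + x*(b - 2) + 16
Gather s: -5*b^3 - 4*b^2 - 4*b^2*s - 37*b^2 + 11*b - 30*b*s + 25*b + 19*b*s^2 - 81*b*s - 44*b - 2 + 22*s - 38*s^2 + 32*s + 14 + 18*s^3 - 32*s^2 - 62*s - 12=-5*b^3 - 41*b^2 - 8*b + 18*s^3 + s^2*(19*b - 70) + s*(-4*b^2 - 111*b - 8)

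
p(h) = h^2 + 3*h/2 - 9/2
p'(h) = 2*h + 3/2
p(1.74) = 1.14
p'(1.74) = 4.98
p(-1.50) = -4.50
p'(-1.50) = -1.50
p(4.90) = 26.86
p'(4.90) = 11.30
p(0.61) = -3.21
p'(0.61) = 2.72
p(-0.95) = -5.02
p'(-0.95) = -0.40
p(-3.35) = 1.70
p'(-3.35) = -5.20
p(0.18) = -4.20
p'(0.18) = 1.86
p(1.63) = 0.60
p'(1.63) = 4.76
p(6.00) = 40.50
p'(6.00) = 13.50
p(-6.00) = 22.50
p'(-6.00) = -10.50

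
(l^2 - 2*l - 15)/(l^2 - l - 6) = (-l^2 + 2*l + 15)/(-l^2 + l + 6)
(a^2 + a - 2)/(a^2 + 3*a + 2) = (a - 1)/(a + 1)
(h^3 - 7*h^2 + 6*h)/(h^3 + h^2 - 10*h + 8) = h*(h - 6)/(h^2 + 2*h - 8)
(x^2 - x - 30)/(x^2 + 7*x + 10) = (x - 6)/(x + 2)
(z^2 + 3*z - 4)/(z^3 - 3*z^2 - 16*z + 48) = (z - 1)/(z^2 - 7*z + 12)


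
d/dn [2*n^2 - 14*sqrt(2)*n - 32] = 4*n - 14*sqrt(2)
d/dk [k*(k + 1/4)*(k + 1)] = 3*k^2 + 5*k/2 + 1/4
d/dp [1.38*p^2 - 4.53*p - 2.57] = 2.76*p - 4.53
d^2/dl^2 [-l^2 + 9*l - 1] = -2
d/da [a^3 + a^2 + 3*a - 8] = 3*a^2 + 2*a + 3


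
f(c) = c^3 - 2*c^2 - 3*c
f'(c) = 3*c^2 - 4*c - 3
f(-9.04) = -875.09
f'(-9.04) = 278.32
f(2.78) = -2.31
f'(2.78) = 9.07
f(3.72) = 12.64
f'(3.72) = 23.64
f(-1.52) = -3.57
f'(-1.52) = 10.01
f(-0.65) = 0.83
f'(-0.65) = 0.87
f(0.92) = -3.67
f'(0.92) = -4.14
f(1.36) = -5.26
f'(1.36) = -2.89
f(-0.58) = 0.87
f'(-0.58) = 0.33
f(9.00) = 540.00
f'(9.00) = 204.00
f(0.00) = 0.00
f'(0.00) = -3.00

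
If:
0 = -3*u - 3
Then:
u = -1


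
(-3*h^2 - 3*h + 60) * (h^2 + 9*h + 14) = -3*h^4 - 30*h^3 - 9*h^2 + 498*h + 840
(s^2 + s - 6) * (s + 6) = s^3 + 7*s^2 - 36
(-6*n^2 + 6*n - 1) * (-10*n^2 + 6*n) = 60*n^4 - 96*n^3 + 46*n^2 - 6*n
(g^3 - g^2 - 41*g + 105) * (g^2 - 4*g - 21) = g^5 - 5*g^4 - 58*g^3 + 290*g^2 + 441*g - 2205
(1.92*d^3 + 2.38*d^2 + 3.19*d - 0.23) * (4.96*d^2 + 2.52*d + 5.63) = 9.5232*d^5 + 16.6432*d^4 + 32.6296*d^3 + 20.2974*d^2 + 17.3801*d - 1.2949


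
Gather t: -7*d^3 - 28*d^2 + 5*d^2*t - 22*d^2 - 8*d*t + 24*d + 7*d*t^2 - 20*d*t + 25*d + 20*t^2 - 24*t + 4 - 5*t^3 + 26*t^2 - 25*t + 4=-7*d^3 - 50*d^2 + 49*d - 5*t^3 + t^2*(7*d + 46) + t*(5*d^2 - 28*d - 49) + 8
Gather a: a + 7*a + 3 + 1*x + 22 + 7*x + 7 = 8*a + 8*x + 32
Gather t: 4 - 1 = 3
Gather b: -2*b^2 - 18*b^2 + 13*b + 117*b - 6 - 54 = -20*b^2 + 130*b - 60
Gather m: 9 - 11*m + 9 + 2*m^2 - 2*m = 2*m^2 - 13*m + 18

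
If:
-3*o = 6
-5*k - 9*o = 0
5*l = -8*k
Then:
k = 18/5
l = -144/25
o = -2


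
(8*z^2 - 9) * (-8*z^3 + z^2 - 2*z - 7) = -64*z^5 + 8*z^4 + 56*z^3 - 65*z^2 + 18*z + 63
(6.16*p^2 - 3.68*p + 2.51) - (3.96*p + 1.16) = 6.16*p^2 - 7.64*p + 1.35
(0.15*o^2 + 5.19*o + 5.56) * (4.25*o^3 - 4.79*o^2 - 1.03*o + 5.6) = 0.6375*o^5 + 21.339*o^4 - 1.3846*o^3 - 31.1381*o^2 + 23.3372*o + 31.136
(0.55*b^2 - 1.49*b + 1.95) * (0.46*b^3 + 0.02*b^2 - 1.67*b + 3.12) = 0.253*b^5 - 0.6744*b^4 - 0.0513*b^3 + 4.2433*b^2 - 7.9053*b + 6.084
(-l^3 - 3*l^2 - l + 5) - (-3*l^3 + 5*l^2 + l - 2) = 2*l^3 - 8*l^2 - 2*l + 7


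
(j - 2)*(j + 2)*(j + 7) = j^3 + 7*j^2 - 4*j - 28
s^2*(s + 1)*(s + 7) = s^4 + 8*s^3 + 7*s^2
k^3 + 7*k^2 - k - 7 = (k - 1)*(k + 1)*(k + 7)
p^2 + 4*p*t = p*(p + 4*t)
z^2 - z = z*(z - 1)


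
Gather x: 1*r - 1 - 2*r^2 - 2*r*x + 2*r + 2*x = -2*r^2 + 3*r + x*(2 - 2*r) - 1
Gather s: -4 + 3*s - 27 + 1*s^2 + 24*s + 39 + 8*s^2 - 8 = 9*s^2 + 27*s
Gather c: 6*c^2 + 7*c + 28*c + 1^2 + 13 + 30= 6*c^2 + 35*c + 44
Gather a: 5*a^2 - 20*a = 5*a^2 - 20*a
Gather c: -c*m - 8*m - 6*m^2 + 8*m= -c*m - 6*m^2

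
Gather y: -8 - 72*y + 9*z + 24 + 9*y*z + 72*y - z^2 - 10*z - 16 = 9*y*z - z^2 - z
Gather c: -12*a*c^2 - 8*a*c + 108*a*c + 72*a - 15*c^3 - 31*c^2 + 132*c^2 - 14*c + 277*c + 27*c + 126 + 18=72*a - 15*c^3 + c^2*(101 - 12*a) + c*(100*a + 290) + 144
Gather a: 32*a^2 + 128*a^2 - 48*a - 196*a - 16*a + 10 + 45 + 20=160*a^2 - 260*a + 75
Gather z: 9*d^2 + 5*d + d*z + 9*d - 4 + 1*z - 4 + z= 9*d^2 + 14*d + z*(d + 2) - 8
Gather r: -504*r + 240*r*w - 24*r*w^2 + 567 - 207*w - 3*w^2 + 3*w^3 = r*(-24*w^2 + 240*w - 504) + 3*w^3 - 3*w^2 - 207*w + 567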